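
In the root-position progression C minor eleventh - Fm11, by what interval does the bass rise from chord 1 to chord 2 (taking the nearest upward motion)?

perfect fourth

The roots are C and F.
C up to F spans 4 letter names and 5 semitones — a perfect fourth.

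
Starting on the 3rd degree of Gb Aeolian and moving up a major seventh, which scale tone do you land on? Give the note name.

The scale is Gb Ab Bbb Cb Db Ebb Fb.
The 3rd degree is Bbb; a major seventh above that is Ab — scale degree 2.

Ab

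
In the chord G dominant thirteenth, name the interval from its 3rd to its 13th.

G13 is spelled G, B, D, F, A, E.
So we need the interval from B up to E.
From B to E is 17 semitones, exactly the perfect eleventh.

perfect eleventh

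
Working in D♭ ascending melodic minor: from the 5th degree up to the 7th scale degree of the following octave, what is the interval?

The scale runs D♭ E♭ F♭ G♭ A♭ B♭ C.
So we need the interval from A♭ up to C.
From A♭ to C is 16 semitones, exactly the major tenth.

M10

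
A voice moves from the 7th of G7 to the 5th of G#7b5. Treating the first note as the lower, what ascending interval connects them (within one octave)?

major 6th

The 7th of G7 is F; the 5th of G#7b5 is D.
Counting 6 letters and 9 half steps from F gives a major sixth.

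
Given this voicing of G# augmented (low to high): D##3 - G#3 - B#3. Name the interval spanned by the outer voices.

The outer voices are D##3 and B#3.
From D## to B#: 8 semitones over a sixth = minor.

minor 6th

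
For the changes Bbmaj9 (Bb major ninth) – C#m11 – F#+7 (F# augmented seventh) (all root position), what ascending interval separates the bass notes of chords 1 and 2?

The roots are Bb and C#.
Bb up to C# is 3 semitones, a half step wider than a major second, so the interval is augmented.

augmented 2nd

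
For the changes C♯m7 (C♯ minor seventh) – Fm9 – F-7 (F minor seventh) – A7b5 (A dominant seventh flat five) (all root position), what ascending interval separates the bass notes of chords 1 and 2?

The roots are C♯ and F.
4 letter names make it a fourth; at 4 semitones (a half step narrower than perfect) the quality is diminished.

diminished 4th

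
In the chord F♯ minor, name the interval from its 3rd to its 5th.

major 3rd

F♯min: F♯, A, C♯.
That puts A below C♯.
Counting 3 letters and 4 half steps from A gives a major third.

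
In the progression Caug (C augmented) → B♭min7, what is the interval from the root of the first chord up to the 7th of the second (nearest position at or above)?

minor sixth

Caug (C augmented) has C as its root, and B♭min7 has A♭ as its 7th.
6 letter names make it a sixth; at 8 semitones (a half step narrower than major) the quality is minor.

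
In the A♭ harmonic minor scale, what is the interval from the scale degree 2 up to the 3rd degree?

minor second

Spelling the A♭ harmonic minor scale: A♭ B♭ C♭ D♭ E♭ F♭ G.
Scale degree 2 = B♭; degree 3 = C♭.
From B♭ to C♭: 1 semitone over a second = minor.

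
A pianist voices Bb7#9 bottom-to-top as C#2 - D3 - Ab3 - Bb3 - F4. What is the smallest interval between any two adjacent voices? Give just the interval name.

Adjacent intervals: C#2→D3 = minor ninth; D3→Ab3 = diminished fifth; Ab3→Bb3 = major second; Bb3→F4 = perfect fifth.
The smallest is Ab3 to Bb3, a major second (2 semitones).

major second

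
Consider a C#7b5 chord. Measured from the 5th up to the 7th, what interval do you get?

major third

Spelling the chord: C#–E#–G–B.
That puts G below B.
From G to B is 4 semitones, exactly the major third.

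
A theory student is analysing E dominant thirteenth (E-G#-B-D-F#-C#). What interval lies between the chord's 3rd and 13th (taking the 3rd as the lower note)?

The 3rd is G# and the 13th is C#.
G# up to C# spans 11 letter names and 17 semitones — a perfect eleventh.

perfect eleventh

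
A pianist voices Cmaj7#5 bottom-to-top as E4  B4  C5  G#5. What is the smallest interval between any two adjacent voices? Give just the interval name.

Adjacent intervals: E4→B4 = perfect fifth; B4→C5 = minor second; C5→G#5 = augmented fifth.
The smallest is B4 to C5, a minor second (1 semitone).

m2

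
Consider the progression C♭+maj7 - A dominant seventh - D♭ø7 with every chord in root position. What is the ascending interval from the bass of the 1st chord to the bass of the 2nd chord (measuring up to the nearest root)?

augmented 6th

The roots are C♭ and A.
C♭ up to A is 10 semitones, a half step wider than a major sixth, so the interval is augmented.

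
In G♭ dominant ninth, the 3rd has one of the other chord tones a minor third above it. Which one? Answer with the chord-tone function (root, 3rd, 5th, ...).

5th

The chord tones of G♭9 are G♭-B♭-D♭-F♭-A♭.
The 3rd is B♭. A minor third above B♭ is D♭.
D♭ is the chord's 5th.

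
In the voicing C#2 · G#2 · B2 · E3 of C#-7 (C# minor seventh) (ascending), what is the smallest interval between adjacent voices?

Adjacent intervals: C#2→G#2 = perfect fifth; G#2→B2 = minor third; B2→E3 = perfect fourth.
The smallest is G#2 to B2, a minor third (3 semitones).

minor third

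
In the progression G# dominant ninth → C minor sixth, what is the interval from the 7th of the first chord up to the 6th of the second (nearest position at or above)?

minor 3rd

G# dominant ninth has F# as its 7th, and C minor sixth has A as its 6th.
From F# to A: 3 semitones over a third = minor.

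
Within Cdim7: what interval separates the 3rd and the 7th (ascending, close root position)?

diminished fifth

Spelling the chord: C-Eb-Gb-Bbb.
The 3rd is Eb and the 7th is Bbb.
5 letter names make it a fifth; at 6 semitones (a half step narrower than perfect) the quality is diminished.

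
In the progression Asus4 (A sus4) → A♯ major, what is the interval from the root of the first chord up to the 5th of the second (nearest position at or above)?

The root of Asus4 (A sus4) is A; the 5th of A♯ major is E♯.
A up to E♯ is 8 semitones, a half step wider than a perfect fifth, so the interval is augmented.

augmented fifth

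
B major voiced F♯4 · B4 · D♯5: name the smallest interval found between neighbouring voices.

major third

Adjacent intervals: F♯4→B4 = perfect fourth; B4→D♯5 = major third.
The smallest is B4 to D♯5, a major third (4 semitones).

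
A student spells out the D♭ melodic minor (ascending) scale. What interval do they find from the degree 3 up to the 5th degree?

D♭ melodic minor: D♭ E♭ F♭ G♭ A♭ B♭ C.
So we need the interval from F♭ up to A♭.
F♭ up to A♭ spans 3 letter names and 4 semitones — a major third.

major third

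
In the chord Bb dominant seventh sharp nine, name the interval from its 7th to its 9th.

augmented 3rd

Bb dominant seventh sharp nine: Bb, D, F, Ab, C#.
The 7th is Ab and the 9th is C#.
From Ab to C#: 5 semitones over a third = augmented.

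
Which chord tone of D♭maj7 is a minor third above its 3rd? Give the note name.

D♭ major seventh: D♭-F-A♭-C.
The 3rd is F. A minor third above F is A♭.
A♭ is the chord's 5th.

Ab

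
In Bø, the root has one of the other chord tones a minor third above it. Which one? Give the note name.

D

Spelling the chord: B D F A.
The root is B. A minor third above B is D.
D is the chord's 3rd.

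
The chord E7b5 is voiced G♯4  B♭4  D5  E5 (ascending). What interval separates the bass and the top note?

The outer voices are G♯4 and E5.
From G♯ to E: 8 semitones over a sixth = minor.

minor sixth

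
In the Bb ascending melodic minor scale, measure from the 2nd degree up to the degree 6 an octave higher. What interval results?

perfect twelfth

The scale runs Bb C Db Eb F G A.
The 2nd degree is C and the 6th scale degree (up an octave) is G.
C up to G spans 12 letter names and 19 semitones — a perfect twelfth.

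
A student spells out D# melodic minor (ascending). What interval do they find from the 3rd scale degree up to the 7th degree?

The scale runs D# E# F# G# A# B# C##.
So we need the interval from F# up to C##.
F# up to C## is 8 semitones, a half step wider than a perfect fifth, so the interval is augmented.

augmented 5th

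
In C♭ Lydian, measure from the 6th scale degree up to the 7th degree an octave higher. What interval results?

major ninth

C♭ lydian: C♭ D♭ E♭ F G♭ A♭ B♭.
6th scale degree = A♭; degree 7 (up an octave) = B♭.
A♭ up to B♭ spans 9 letter names and 14 semitones — a major ninth.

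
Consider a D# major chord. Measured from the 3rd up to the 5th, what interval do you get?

D# major is spelled D# F## A#.
3rd = F##; 5th = A#.
From F## to A#: 3 semitones over a third = minor.

minor 3rd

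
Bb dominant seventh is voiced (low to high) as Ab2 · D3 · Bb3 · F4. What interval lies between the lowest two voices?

A4

Those voices are Ab2 and D3.
Ab up to D is 6 semitones, a half step wider than a perfect fourth, so the interval is augmented.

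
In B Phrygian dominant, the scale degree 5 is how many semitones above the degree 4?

The scale is B C D# E F# G A.
E up to F# is a major second — 2 semitones.

2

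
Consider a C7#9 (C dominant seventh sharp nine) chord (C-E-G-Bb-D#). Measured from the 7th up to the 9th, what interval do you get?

The 7th is Bb and the 9th is D#.
3 letter names make it a third; at 5 semitones (a half step wider than major) the quality is augmented.

augmented third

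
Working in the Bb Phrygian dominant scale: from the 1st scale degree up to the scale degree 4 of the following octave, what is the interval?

Spelling the Bb Phrygian dominant scale: Bb Cb D Eb F Gb Ab.
1st scale degree = Bb; scale degree 4 (up an octave) = Eb.
Bb up to Eb spans 11 letter names and 17 semitones — a perfect eleventh.

perfect 11th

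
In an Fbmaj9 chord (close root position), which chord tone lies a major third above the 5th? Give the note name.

Eb

Fbmaj9 is spelled Fb Ab Cb Eb Gb.
The 5th is Cb. A major third above Cb is Eb.
Eb is the chord's 7th.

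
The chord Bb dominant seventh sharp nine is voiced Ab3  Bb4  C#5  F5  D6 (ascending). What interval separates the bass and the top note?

augmented 18th

The outer voices are Ab3 and D6.
From Ab to D: 30 semitones over a 18th = augmented.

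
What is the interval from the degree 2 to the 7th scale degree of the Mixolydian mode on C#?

minor sixth

C# mixolydian: C# D# E# F# G# A# B.
So we need the interval from D# up to B.
From D# to B: 8 semitones over a sixth = minor.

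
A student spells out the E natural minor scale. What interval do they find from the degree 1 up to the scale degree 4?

Spelling the E natural minor scale: E F♯ G A B C D.
The degree 1 is E and the 4th scale degree is A.
From E to A is 5 semitones, exactly the perfect fourth.

perfect fourth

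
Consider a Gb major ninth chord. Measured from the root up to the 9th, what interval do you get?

major ninth

Gb major ninth is spelled Gb–Bb–Db–F–Ab.
That puts Gb below Ab.
Gb up to Ab spans 9 letter names and 14 semitones — a major ninth.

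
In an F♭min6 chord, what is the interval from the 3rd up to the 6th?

A4

F♭ minor sixth: F♭–A𝄫–C♭–D♭.
That puts A𝄫 below D♭.
A𝄫 up to D♭ is 6 semitones, a half step wider than a perfect fourth, so the interval is augmented.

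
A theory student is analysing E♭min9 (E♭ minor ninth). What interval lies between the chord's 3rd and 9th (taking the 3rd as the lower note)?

major seventh

E♭min9: E♭-G♭-B♭-D♭-F.
The 3rd is G♭ and the 9th is F.
From G♭ to F is 11 semitones, exactly the major seventh.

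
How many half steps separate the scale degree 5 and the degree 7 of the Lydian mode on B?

The scale is B C♯ D♯ E♯ F♯ G♯ A♯.
F♯ up to A♯ is a major third — 4 semitones.

4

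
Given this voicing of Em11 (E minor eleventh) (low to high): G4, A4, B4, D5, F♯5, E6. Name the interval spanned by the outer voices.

The outer voices are G4 and E6.
G up to E spans 13 letter names and 21 semitones — a major thirteenth.

major thirteenth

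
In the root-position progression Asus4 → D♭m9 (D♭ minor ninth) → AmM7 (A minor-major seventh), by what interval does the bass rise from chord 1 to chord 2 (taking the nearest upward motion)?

The roots are A and D♭.
A up to D♭ is 4 semitones, a half step narrower than a perfect fourth, so the interval is diminished.

d4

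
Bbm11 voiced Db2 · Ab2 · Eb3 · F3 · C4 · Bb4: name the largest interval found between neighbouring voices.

minor 7th

Adjacent intervals: Db2→Ab2 = perfect fifth; Ab2→Eb3 = perfect fifth; Eb3→F3 = major second; F3→C4 = perfect fifth; C4→Bb4 = minor seventh.
The largest is C4 to Bb4, a minor seventh (10 semitones).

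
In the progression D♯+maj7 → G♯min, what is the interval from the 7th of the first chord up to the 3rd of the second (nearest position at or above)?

The 7th of D♯+maj7 is C𝄪; the 3rd of G♯min is B.
7 letter names make it a seventh; at 9 semitones (a whole step narrower than major) the quality is diminished.

diminished 7th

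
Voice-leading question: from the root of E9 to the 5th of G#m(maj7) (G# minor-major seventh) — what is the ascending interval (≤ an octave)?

E9 has E as its root, and G#m(maj7) (G# minor-major seventh) has D# as its 5th.
Counting 7 letters and 11 half steps from E gives a major seventh.

M7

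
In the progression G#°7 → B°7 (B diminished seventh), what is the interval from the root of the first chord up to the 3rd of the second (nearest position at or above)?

The root of G#°7 is G#; the 3rd of B°7 (B diminished seventh) is D.
5 letter names make it a fifth; at 6 semitones (a half step narrower than perfect) the quality is diminished.

diminished fifth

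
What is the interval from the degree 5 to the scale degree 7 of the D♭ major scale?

The scale runs D♭ E♭ F G♭ A♭ B♭ C.
That puts A♭ below C.
From A♭ to C is 4 semitones, exactly the major third.

major third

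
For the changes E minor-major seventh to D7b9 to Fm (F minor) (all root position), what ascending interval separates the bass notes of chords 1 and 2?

m7

The roots are E and D.
E up to D is 10 semitones, a half step narrower than a major seventh, so the interval is minor.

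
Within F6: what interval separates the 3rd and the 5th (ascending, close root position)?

The chord tones of F6 (F major sixth) are F-A-C-D.
The 3rd is A and the 5th is C.
3 letter names make it a third; at 3 semitones (a half step narrower than major) the quality is minor.

minor 3rd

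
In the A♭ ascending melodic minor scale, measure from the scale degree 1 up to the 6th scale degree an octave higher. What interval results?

major thirteenth

The scale runs A♭ B♭ C♭ D♭ E♭ F G.
The scale degree 1 is A♭ and the scale degree 6 (up an octave) is F.
Counting 13 letters and 21 half steps from A♭ gives a major thirteenth.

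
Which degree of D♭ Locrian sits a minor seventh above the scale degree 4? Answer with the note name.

Fb

The scale is D♭ E𝄫 F♭ G♭ A𝄫 B𝄫 C♭.
The scale degree 4 is G♭; a minor seventh above that is F♭ — scale degree 3.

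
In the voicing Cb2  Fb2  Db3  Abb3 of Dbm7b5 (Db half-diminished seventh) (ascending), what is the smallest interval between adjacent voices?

P4

Adjacent intervals: Cb2→Fb2 = perfect fourth; Fb2→Db3 = major sixth; Db3→Abb3 = diminished fifth.
The smallest is Cb2 to Fb2, a perfect fourth (5 semitones).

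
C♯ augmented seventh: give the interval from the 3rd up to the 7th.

diminished fifth

C♯+7: C♯–E♯–G𝄪–B.
3rd = E♯; 7th = B.
From E♯ to B: 6 semitones over a fifth = diminished.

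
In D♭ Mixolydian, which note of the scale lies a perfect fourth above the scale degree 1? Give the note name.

The scale is D♭ E♭ F G♭ A♭ B♭ C♭.
The scale degree 1 is D♭; a perfect fourth above that is G♭ — scale degree 4.

Gb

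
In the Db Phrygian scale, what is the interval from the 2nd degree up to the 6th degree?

The scale runs Db Ebb Fb Gb Ab Bbb Cb.
2nd degree = Ebb; 6th scale degree = Bbb.
Counting 5 letters and 7 half steps from Ebb gives a perfect fifth.

P5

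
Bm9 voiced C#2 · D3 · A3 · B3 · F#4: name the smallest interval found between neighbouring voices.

M2

Adjacent intervals: C#2→D3 = minor ninth; D3→A3 = perfect fifth; A3→B3 = major second; B3→F#4 = perfect fifth.
The smallest is A3 to B3, a major second (2 semitones).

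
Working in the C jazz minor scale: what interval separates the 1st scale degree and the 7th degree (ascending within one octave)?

major seventh

Spelling the C jazz minor scale: C D E♭ F G A B.
So we need the interval from C up to B.
Counting 7 letters and 11 half steps from C gives a major seventh.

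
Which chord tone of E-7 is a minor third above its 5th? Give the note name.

D

Spelling the chord: E, G, B, D.
The 5th is B. A minor third above B is D.
D is the chord's 7th.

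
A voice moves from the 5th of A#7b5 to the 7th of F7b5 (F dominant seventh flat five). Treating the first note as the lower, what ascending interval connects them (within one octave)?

The 5th of A#7b5 is E; the 7th of F7b5 (F dominant seventh flat five) is Eb.
From E to Eb: 11 semitones over an octave = diminished.

diminished octave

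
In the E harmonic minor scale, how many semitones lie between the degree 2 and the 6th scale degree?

6

The scale is E F# G A B C D#.
F# up to C is a diminished fifth — 6 semitones.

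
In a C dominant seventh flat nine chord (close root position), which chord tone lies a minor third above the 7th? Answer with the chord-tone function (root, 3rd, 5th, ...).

9th

Spelling the chord: C E G B♭ D♭.
The 7th is B♭. A minor third above B♭ is D♭.
D♭ is the chord's 9th.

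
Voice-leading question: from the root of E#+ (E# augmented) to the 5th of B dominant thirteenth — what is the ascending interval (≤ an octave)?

The root of E#+ (E# augmented) is E#; the 5th of B dominant thirteenth is F#.
2 letter names make it a second; at 1 semitone (a half step narrower than major) the quality is minor.

minor second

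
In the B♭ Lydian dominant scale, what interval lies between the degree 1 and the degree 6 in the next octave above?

The scale runs B♭ C D E F G A♭.
The degree 1 is B♭ and the scale degree 6 (up an octave) is G.
From B♭ to G is 21 semitones, exactly the major thirteenth.

major thirteenth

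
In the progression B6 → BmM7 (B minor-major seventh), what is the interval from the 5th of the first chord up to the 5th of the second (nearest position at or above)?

The 5th of B6 is F#; the 5th of BmM7 (B minor-major seventh) is F#.
From F# to F# is 0 semitones, exactly the perfect unison.

perfect unison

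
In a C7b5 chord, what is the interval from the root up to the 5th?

The chord tones of C7b5 (C dominant seventh flat five) are C-E-Gb-Bb.
Root = C; 5th = Gb.
5 letter names make it a fifth; at 6 semitones (a half step narrower than perfect) the quality is diminished.

diminished 5th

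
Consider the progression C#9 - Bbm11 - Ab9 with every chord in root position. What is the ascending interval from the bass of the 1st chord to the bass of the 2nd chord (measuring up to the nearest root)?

The roots are C# and Bb.
C# up to Bb is 9 semitones, a whole step narrower than a major seventh, so the interval is diminished.

diminished seventh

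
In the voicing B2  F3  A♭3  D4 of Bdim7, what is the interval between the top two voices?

augmented fourth

Those voices are A♭3 and D4.
A♭ up to D is 6 semitones, a half step wider than a perfect fourth, so the interval is augmented.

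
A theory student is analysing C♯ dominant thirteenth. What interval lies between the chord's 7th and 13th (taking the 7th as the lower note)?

C♯13 is spelled C♯ E♯ G♯ B D♯ A♯.
The 7th is B and the 13th is A♯.
From B to A♯ is 11 semitones, exactly the major seventh.

M7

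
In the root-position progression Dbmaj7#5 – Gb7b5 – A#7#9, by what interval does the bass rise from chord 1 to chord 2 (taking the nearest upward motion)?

The roots are Db and Gb.
Counting 4 letters and 5 half steps from Db gives a perfect fourth.

perfect fourth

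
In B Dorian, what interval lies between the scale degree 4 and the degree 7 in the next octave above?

The scale runs B C♯ D E F♯ G♯ A.
So we need the interval from E up to A.
From E to A is 17 semitones, exactly the perfect eleventh.

perfect eleventh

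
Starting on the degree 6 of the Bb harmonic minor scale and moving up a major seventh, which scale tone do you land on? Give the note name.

The scale is Bb C Db Eb F Gb A.
The degree 6 is Gb; a major seventh above that is F — scale degree 5.

F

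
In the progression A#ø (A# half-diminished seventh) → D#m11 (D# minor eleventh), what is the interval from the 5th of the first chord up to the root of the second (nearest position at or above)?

major seventh

The 5th of A#ø (A# half-diminished seventh) is E; the root of D#m11 (D# minor eleventh) is D#.
E up to D# spans 7 letter names and 11 semitones — a major seventh.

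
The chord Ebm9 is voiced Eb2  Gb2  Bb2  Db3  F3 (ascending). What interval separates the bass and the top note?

The outer voices are Eb2 and F3.
Eb up to F spans 9 letter names and 14 semitones — a major ninth.

major ninth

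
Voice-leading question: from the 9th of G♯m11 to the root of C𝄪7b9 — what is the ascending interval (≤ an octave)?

major third

G♯m11 has A♯ as its 9th, and C𝄪7b9 has C𝄪 as its root.
From A♯ to C𝄪 is 4 semitones, exactly the major third.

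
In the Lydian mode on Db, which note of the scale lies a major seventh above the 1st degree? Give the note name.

The scale is Db Eb F G Ab Bb C.
The 1st degree is Db; a major seventh above that is C — scale degree 7.

C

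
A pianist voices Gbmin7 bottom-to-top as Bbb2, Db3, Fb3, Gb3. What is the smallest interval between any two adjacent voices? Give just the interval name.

major 2nd

Adjacent intervals: Bbb2→Db3 = major third; Db3→Fb3 = minor third; Fb3→Gb3 = major second.
The smallest is Fb3 to Gb3, a major second (2 semitones).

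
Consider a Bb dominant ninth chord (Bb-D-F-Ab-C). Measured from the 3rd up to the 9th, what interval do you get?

minor 7th

That puts D below C.
From D to C: 10 semitones over a seventh = minor.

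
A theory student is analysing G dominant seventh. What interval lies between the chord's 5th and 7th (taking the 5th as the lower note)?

Spelling the chord: G–B–D–F.
The 5th is D and the 7th is F.
D up to F is 3 semitones, a half step narrower than a major third, so the interval is minor.

m3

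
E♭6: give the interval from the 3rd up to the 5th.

Spelling the chord: E♭, G, B♭, C.
That puts G below B♭.
G up to B♭ is 3 semitones, a half step narrower than a major third, so the interval is minor.

minor 3rd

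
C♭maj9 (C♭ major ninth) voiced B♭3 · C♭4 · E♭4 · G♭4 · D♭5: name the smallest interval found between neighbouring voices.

Adjacent intervals: B♭3→C♭4 = minor second; C♭4→E♭4 = major third; E♭4→G♭4 = minor third; G♭4→D♭5 = perfect fifth.
The smallest is B♭3 to C♭4, a minor second (1 semitone).

minor 2nd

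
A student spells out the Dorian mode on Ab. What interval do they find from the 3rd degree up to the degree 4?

M2

Ab dorian: Ab Bb Cb Db Eb F Gb.
The 3rd degree is Cb and the 4th degree is Db.
Counting 2 letters and 2 half steps from Cb gives a major second.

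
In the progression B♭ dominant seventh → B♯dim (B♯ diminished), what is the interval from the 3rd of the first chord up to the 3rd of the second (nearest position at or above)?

The 3rd of B♭ dominant seventh is D; the 3rd of B♯dim (B♯ diminished) is D♯.
From D to D♯: 1 semitone over a unison = augmented.

A1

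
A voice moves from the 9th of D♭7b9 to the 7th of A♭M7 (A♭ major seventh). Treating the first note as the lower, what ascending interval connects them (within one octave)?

D♭7b9 has E𝄫 as its 9th, and A♭M7 (A♭ major seventh) has G as its 7th.
3 letter names make it a third; at 5 semitones (a half step wider than major) the quality is augmented.

augmented 3rd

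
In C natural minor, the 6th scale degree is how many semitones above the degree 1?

The scale is C D Eb F G Ab Bb.
C up to Ab is a minor sixth — 8 semitones.

8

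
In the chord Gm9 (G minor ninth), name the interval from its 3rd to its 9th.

Spelling the chord: G-B♭-D-F-A.
That puts B♭ below A.
B♭ up to A spans 7 letter names and 11 semitones — a major seventh.

major seventh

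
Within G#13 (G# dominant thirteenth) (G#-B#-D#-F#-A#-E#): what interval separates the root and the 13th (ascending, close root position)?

Root = G#; 13th = E#.
From G# to E# is 21 semitones, exactly the major thirteenth.

major 13th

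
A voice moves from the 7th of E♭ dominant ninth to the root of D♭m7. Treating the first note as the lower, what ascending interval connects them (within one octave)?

E♭ dominant ninth has D♭ as its 7th, and D♭m7 has D♭ as its root.
D♭ up to D♭ spans 1 letter names and 0 semitones — a perfect unison.

perfect unison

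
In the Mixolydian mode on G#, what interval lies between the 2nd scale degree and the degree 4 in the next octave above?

G# mixolydian: G# A# B# C# D# E# F#.
So we need the interval from A# up to C#.
From A# to C#: 15 semitones over a tenth = minor.

minor tenth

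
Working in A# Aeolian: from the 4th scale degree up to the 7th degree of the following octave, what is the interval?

A# natural minor: A# B# C# D# E# F# G#.
So we need the interval from D# up to G#.
Counting 11 letters and 17 half steps from D# gives a perfect eleventh.

P11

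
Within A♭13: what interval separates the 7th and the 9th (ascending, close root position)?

Spelling the chord: A♭, C, E♭, G♭, B♭, F.
The 7th is G♭ and the 9th is B♭.
G♭ up to B♭ spans 3 letter names and 4 semitones — a major third.

major third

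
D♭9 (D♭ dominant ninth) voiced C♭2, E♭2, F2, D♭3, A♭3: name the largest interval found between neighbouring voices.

Adjacent intervals: C♭2→E♭2 = major third; E♭2→F2 = major second; F2→D♭3 = minor sixth; D♭3→A♭3 = perfect fifth.
The largest is F2 to D♭3, a minor sixth (8 semitones).

minor sixth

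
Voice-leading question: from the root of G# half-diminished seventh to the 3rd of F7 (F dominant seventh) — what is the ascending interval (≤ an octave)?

G# half-diminished seventh has G# as its root, and F7 (F dominant seventh) has A as its 3rd.
G# up to A is 1 semitone, a half step narrower than a major second, so the interval is minor.

minor second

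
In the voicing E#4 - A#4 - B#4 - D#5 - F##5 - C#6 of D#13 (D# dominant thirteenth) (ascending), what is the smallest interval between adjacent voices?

Adjacent intervals: E#4→A#4 = perfect fourth; A#4→B#4 = major second; B#4→D#5 = minor third; D#5→F##5 = major third; F##5→C#6 = diminished fifth.
The smallest is A#4 to B#4, a major second (2 semitones).

M2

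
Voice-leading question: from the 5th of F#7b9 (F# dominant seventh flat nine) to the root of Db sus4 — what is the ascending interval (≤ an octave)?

d2

The 5th of F#7b9 (F# dominant seventh flat nine) is C#; the root of Db sus4 is Db.
From C# to Db: 0 semitones over a second = diminished.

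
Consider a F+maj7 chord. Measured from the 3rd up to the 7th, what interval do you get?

perfect 5th

Fmaj7#5 (F augmented major seventh) is spelled F, A, C#, E.
That puts A below E.
A up to E spans 5 letter names and 7 semitones — a perfect fifth.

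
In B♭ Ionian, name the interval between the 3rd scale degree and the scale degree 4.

B♭ major: B♭ C D E♭ F G A.
That puts D below E♭.
2 letter names make it a second; at 1 semitone (a half step narrower than major) the quality is minor.

m2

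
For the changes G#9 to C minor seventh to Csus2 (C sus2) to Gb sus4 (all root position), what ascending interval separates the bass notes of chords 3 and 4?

d5

The roots are C and Gb.
From C to Gb: 6 semitones over a fifth = diminished.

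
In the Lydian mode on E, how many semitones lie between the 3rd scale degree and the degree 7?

The scale is E F# G# A# B C# D#.
G# up to D# is a perfect fifth — 7 semitones.

7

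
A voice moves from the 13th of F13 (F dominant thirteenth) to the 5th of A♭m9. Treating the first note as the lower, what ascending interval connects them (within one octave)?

The 13th of F13 (F dominant thirteenth) is D; the 5th of A♭m9 is E♭.
D up to E♭ is 1 semitone, a half step narrower than a major second, so the interval is minor.

minor second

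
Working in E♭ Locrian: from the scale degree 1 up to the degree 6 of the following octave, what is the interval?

minor 13th

E♭ locrian: E♭ F♭ G♭ A♭ B𝄫 C♭ D♭.
The scale degree 1 is E♭ and the 6th degree (up an octave) is C♭.
From E♭ to C♭: 20 semitones over a thirteenth = minor.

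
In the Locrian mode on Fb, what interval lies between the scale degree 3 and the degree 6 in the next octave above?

P11

The scale runs Fb Gbb Abb Bbb Cbb Dbb Ebb.
So we need the interval from Abb up to Dbb.
Abb up to Dbb spans 11 letter names and 17 semitones — a perfect eleventh.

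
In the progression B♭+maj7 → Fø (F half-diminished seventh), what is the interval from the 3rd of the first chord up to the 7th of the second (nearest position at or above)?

minor 2nd

B♭+maj7 has D as its 3rd, and Fø (F half-diminished seventh) has E♭ as its 7th.
2 letter names make it a second; at 1 semitone (a half step narrower than major) the quality is minor.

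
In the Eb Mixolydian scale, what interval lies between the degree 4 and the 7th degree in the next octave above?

The scale runs Eb F G Ab Bb C Db.
The degree 4 is Ab and the degree 7 (up an octave) is Db.
From Ab to Db is 17 semitones, exactly the perfect eleventh.

P11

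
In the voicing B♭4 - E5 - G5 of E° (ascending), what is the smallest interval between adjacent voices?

minor third

Adjacent intervals: B♭4→E5 = augmented fourth; E5→G5 = minor third.
The smallest is E5 to G5, a minor third (3 semitones).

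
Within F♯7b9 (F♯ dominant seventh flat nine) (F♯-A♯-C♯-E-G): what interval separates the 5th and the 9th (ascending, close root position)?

d5

The 5th is C♯ and the 9th is G.
5 letter names make it a fifth; at 6 semitones (a half step narrower than perfect) the quality is diminished.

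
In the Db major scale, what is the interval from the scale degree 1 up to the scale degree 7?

major seventh

Spelling the Db major scale: Db Eb F Gb Ab Bb C.
Scale degree 1 = Db; 7th scale degree = C.
Db up to C spans 7 letter names and 11 semitones — a major seventh.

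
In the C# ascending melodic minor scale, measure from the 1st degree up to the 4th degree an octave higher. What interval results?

perfect 11th

The scale runs C# D# E F# G# A# B#.
The 1st degree is C# and the scale degree 4 (up an octave) is F#.
C# up to F# spans 11 letter names and 17 semitones — a perfect eleventh.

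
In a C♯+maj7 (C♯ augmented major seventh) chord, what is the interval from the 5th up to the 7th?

minor third

C♯+maj7 (C♯ augmented major seventh) is spelled C♯-E♯-G𝄪-B♯.
5th = G𝄪; 7th = B♯.
3 letter names make it a third; at 3 semitones (a half step narrower than major) the quality is minor.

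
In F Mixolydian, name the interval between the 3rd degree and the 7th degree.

diminished 5th

F mixolydian: F G A Bb C D Eb.
That puts A below Eb.
A up to Eb is 6 semitones, a half step narrower than a perfect fifth, so the interval is diminished.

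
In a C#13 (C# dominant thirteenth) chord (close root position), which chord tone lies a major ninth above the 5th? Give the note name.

A#

C#13: C#-E#-G#-B-D#-A#.
The 5th is G#. A major ninth above G# is A#.
A# is the chord's 13th.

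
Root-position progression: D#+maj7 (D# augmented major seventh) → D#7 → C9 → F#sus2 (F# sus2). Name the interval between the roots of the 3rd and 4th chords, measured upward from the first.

augmented fourth

The roots are C and F#.
4 letter names make it a fourth; at 6 semitones (a half step wider than perfect) the quality is augmented.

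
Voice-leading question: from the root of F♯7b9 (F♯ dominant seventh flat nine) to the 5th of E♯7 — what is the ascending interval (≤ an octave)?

The root of F♯7b9 (F♯ dominant seventh flat nine) is F♯; the 5th of E♯7 is B♯.
4 letter names make it a fourth; at 6 semitones (a half step wider than perfect) the quality is augmented.

augmented fourth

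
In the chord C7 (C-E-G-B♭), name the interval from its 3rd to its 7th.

That puts E below B♭.
From E to B♭: 6 semitones over a fifth = diminished.

diminished 5th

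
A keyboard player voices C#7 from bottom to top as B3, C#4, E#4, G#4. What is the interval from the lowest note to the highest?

major sixth

The outer voices are B3 and G#4.
B up to G# spans 6 letter names and 9 semitones — a major sixth.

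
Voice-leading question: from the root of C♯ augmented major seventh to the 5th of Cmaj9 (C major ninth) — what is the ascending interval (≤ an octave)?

d5

The root of C♯ augmented major seventh is C♯; the 5th of Cmaj9 (C major ninth) is G.
From C♯ to G: 6 semitones over a fifth = diminished.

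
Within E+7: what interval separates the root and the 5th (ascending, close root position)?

augmented 5th

The chord tones of E augmented seventh are E–G#–B#–D.
So we need the interval from E up to B#.
From E to B#: 8 semitones over a fifth = augmented.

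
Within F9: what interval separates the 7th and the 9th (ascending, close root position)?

M3

The chord tones of F9 are F–A–C–Eb–G.
7th = Eb; 9th = G.
Counting 3 letters and 4 half steps from Eb gives a major third.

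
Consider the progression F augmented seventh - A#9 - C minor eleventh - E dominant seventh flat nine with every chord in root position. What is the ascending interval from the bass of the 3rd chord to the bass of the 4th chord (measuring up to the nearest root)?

The roots are C and E.
Counting 3 letters and 4 half steps from C gives a major third.

major 3rd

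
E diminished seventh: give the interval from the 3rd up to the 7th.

The chord tones of Edim7 are E, G, B♭, D♭.
3rd = G; 7th = D♭.
5 letter names make it a fifth; at 6 semitones (a half step narrower than perfect) the quality is diminished.

d5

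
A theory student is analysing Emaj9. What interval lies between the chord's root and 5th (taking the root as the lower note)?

P5

Spelling the chord: E G# B D# F#.
The root is E and the 5th is B.
E up to B spans 5 letter names and 7 semitones — a perfect fifth.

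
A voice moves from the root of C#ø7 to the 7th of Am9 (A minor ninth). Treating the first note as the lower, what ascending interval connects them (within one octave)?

The root of C#ø7 is C#; the 7th of Am9 (A minor ninth) is G.
5 letter names make it a fifth; at 6 semitones (a half step narrower than perfect) the quality is diminished.

diminished 5th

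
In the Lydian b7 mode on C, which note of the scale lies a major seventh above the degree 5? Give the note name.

The scale is C D E F# G A Bb.
The degree 5 is G; a major seventh above that is F# — scale degree 4.

F#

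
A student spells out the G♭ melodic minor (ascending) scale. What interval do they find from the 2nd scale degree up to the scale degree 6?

perfect fifth

The scale runs G♭ A♭ B𝄫 C♭ D♭ E♭ F.
2nd scale degree = A♭; 6th degree = E♭.
From A♭ to E♭ is 7 semitones, exactly the perfect fifth.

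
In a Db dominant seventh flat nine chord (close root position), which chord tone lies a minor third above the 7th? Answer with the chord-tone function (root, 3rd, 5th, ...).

The chord tones of Db dominant seventh flat nine are Db, F, Ab, Cb, Ebb.
The 7th is Cb. A minor third above Cb is Ebb.
Ebb is the chord's 9th.

9th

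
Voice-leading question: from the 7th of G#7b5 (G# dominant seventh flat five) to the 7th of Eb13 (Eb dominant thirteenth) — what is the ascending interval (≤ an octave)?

diminished sixth

G#7b5 (G# dominant seventh flat five) has F# as its 7th, and Eb13 (Eb dominant thirteenth) has Db as its 7th.
6 letter names make it a sixth; at 7 semitones (a whole step narrower than major) the quality is diminished.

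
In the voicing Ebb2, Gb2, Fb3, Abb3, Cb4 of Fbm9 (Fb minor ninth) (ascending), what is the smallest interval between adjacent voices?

minor third

Adjacent intervals: Ebb2→Gb2 = major third; Gb2→Fb3 = minor seventh; Fb3→Abb3 = minor third; Abb3→Cb4 = major third.
The smallest is Fb3 to Abb3, a minor third (3 semitones).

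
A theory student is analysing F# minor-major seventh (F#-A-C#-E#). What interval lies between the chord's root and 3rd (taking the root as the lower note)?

The root is F# and the 3rd is A.
F# up to A is 3 semitones, a half step narrower than a major third, so the interval is minor.

minor 3rd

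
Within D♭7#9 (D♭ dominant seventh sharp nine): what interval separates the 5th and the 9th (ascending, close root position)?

Spelling the chord: D♭-F-A♭-C♭-E.
That puts A♭ below E.
A♭ up to E is 8 semitones, a half step wider than a perfect fifth, so the interval is augmented.

augmented 5th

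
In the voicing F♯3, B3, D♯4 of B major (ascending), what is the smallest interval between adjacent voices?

M3

Adjacent intervals: F♯3→B3 = perfect fourth; B3→D♯4 = major third.
The smallest is B3 to D♯4, a major third (4 semitones).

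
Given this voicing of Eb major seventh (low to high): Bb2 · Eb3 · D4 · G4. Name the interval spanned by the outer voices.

The outer voices are Bb2 and G4.
Bb up to G spans 13 letter names and 21 semitones — a major thirteenth.

major thirteenth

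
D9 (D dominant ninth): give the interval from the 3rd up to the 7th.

diminished fifth

Spelling the chord: D–F#–A–C–E.
The 3rd is F# and the 7th is C.
F# up to C is 6 semitones, a half step narrower than a perfect fifth, so the interval is diminished.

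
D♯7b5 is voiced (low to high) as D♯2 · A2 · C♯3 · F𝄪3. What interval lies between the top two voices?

augmented 4th

Those voices are C♯3 and F𝄪3.
C♯ up to F𝄪 is 6 semitones, a half step wider than a perfect fourth, so the interval is augmented.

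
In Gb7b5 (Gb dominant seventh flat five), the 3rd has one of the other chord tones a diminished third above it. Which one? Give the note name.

Dbb

The chord tones of Gb dominant seventh flat five are Gb, Bb, Dbb, Fb.
The 3rd is Bb. A diminished third above Bb is Dbb.
Dbb is the chord's 5th.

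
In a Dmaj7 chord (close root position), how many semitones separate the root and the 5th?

The chord tones of DM7 (D major seventh) are D–F#–A–C#.
D to A is a perfect fifth: 7 semitones.

7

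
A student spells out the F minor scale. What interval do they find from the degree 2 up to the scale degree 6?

Spelling the F minor scale: F G Ab Bb C Db Eb.
So we need the interval from G up to Db.
From G to Db: 6 semitones over a fifth = diminished.

diminished fifth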